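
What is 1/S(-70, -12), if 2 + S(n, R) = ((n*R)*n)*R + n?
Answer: 1/705528 ≈ 1.4174e-6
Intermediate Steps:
S(n, R) = -2 + n + R²*n² (S(n, R) = -2 + (((n*R)*n)*R + n) = -2 + (((R*n)*n)*R + n) = -2 + ((R*n²)*R + n) = -2 + (R²*n² + n) = -2 + (n + R²*n²) = -2 + n + R²*n²)
1/S(-70, -12) = 1/(-2 - 70 + (-12)²*(-70)²) = 1/(-2 - 70 + 144*4900) = 1/(-2 - 70 + 705600) = 1/705528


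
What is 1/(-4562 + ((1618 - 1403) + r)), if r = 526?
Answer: -1/3821 ≈ -0.00026171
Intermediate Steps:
1/(-4562 + ((1618 - 1403) + r)) = 1/(-4562 + ((1618 - 1403) + 526)) = 1/(-4562 + (215 + 526)) = 1/(-4562 + 741) = 1/(-3821) = -1/3821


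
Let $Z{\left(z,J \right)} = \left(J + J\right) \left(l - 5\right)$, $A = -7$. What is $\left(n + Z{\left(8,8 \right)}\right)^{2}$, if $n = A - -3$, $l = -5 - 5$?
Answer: $59536$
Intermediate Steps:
$l = -10$
$n = -4$ ($n = -7 - -3 = -7 + 3 = -4$)
$Z{\left(z,J \right)} = - 30 J$ ($Z{\left(z,J \right)} = \left(J + J\right) \left(-10 - 5\right) = 2 J \left(-10 - 5\right) = 2 J \left(-15\right) = - 30 J$)
$\left(n + Z{\left(8,8 \right)}\right)^{2} = \left(-4 - 240\right)^{2} = \left(-244\right)^{2} = 59536$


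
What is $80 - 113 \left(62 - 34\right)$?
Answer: $-3084$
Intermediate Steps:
$80 - 113 \left(62 - 34\right) = 80 - 3164 = -3084$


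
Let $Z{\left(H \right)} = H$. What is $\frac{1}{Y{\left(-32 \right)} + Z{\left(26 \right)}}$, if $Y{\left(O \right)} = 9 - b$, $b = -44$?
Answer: $\frac{1}{79} \approx 0.012658$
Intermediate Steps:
$Y{\left(O \right)} = 53$ ($Y{\left(O \right)} = 9 - -44 = 9 + 44 = 53$)
$\frac{1}{Y{\left(-32 \right)} + Z{\left(26 \right)}} = \frac{1}{53 + 26} = \frac{1}{79}$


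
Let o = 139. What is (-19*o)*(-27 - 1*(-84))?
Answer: -150537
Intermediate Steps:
(-19*o)*(-27 - 1*(-84)) = (-19*139)*(-27 - 1*(-84)) = -2641*(-27 + 84) = -2641*57 = -150537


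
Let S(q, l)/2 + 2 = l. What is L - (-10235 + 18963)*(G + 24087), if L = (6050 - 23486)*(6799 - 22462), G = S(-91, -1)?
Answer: 62921100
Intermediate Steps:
S(q, l) = -4 + 2*l
G = -6 (G = -4 + 2*(-1) = -4 - 2 = -6)
L = 273100068 (L = -17436*(-15663) = 273100068)
L - (-10235 + 18963)*(G + 24087) = 273100068 - (-10235 + 18963)*(-6 + 24087) = 273100068 - 8728*24081 = 273100068 - 1*210178968 = 273100068 - 210178968 = 62921100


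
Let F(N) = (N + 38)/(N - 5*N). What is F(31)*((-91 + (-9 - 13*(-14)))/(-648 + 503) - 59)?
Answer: 595953/17980 ≈ 33.145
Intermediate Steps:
F(N) = -(38 + N)/(4*N) (F(N) = (38 + N)/((-4*N)) = (38 + N)*(-1/(4*N)) = -(38 + N)/(4*N))
F(31)*((-91 + (-9 - 13*(-14)))/(-648 + 503) - 59) = ((¼)*(-38 - 1*31)/31)*((-91 + (-9 - 13*(-14)))/(-648 + 503) - 59) = ((¼)*(1/31)*(-38 - 31))*((-91 + (-9 + 182))/(-145) - 59) = ((¼)*(1/31)*(-69))*((-91 + 173)*(-1/145) - 59) = -69*(82*(-1/145) - 59)/124 = -69*(-82/145 - 59)/124 = -69/124*(-8637/145) = 595953/17980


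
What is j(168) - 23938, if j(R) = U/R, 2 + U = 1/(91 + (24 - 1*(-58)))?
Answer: -231911459/9688 ≈ -23938.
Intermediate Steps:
U = -345/173 (U = -2 + 1/(91 + (24 - 1*(-58))) = -2 + 1/(91 + (24 + 58)) = -2 + 1/(91 + 82) = -2 + 1/173 = -345/173 ≈ -1.9942)
j(R) = -345/(173*R)
j(168) - 23938 = -345/173/168 - 23938 = -345/173*1/168 - 23938 = -115/9688 - 23938 = -231911459/9688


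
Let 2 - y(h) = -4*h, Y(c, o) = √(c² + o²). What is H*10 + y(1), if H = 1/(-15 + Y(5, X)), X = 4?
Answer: 477/92 - 5*√41/92 ≈ 4.8368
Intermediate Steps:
y(h) = 2 + 4*h (y(h) = 2 - (-4)*h = 2 + 4*h)
H = 1/(-15 + √41) (H = 1/(-15 + √(5² + 4²)) = 1/(-15 + √(25 + 16)) = 1/(-15 + √41) ≈ -0.11632)
H*10 + y(1) = (-15/184 - √41/184)*10 + (2 + 4*1) = (-75/92 - 5*√41/92) + (2 + 4) = (-75/92 - 5*√41/92) + 6 = 477/92 - 5*√41/92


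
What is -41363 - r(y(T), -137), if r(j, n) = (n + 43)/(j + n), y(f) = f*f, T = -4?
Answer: -5005017/121 ≈ -41364.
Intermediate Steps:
y(f) = f²
r(j, n) = (43 + n)/(j + n)
-41363 - r(y(T), -137) = -41363 - (43 - 137)/((-4)² - 137) = -41363 - (-94)/(16 - 137) = -41363 - (-94)/(-121) = -41363 - (-1)*(-94)/121 = -41363 - 1*94/121 = -41363 - 94/121 = -5005017/121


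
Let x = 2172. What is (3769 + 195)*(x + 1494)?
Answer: 14532024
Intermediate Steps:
(3769 + 195)*(x + 1494) = (3769 + 195)*(2172 + 1494) = 3964*3666 = 14532024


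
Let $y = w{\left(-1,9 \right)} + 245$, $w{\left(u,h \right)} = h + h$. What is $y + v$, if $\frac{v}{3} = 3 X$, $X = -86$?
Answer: $-511$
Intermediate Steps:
$w{\left(u,h \right)} = 2 h$
$v = -774$ ($v = 3 \cdot 3 \left(-86\right) = 3 \left(-258\right) = -774$)
$y = 263$ ($y = 2 \cdot 9 + 245 = 18 + 245 = 263$)
$y + v = 263 - 774 = -511$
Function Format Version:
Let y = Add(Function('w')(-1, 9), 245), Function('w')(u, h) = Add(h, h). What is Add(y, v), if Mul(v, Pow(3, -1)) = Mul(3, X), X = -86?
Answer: -511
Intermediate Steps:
Function('w')(u, h) = Mul(2, h)
v = -774 (v = Mul(3, Mul(3, -86)) = Mul(3, -258) = -774)
y = 263 (y = Add(Mul(2, 9), 245) = Add(18, 245) = 263)
Add(y, v) = Add(263, -774) = -511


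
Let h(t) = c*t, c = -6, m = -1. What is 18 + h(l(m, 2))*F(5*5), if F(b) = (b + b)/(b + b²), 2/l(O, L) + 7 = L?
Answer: 1182/65 ≈ 18.185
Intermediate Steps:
l(O, L) = 2/(-7 + L)
h(t) = -6*t
F(b) = 2*b/(b + b²) (F(b) = (2*b)/(b + b²) = 2*b/(b + b²))
18 + h(l(m, 2))*F(5*5) = 18 + (-12/(-7 + 2))*(2/(1 + 5*5)) = 18 + (-12/(-5))*(2/(1 + 25)) = 18 + (-12*(-1)/5)*(2/26) = 18 + (-6*(-⅖))*(2*(1/26)) = 18 + (12/5)*(1/13) = 18 + 12/65 = 1182/65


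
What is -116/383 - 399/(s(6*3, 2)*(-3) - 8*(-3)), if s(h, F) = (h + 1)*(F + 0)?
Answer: 47459/11490 ≈ 4.1305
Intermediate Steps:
s(h, F) = F*(1 + h) (s(h, F) = (1 + h)*F = F*(1 + h))
-116/383 - 399/(s(6*3, 2)*(-3) - 8*(-3)) = -116/383 - 399/((2*(1 + 6*3))*(-3) - 8*(-3)) = -116*1/383 - 399/((2*(1 + 18))*(-3) + 24) = -116/383 - 399/((2*19)*(-3) + 24) = -116/383 - 399/(38*(-3) + 24) = -116/383 - 399/(-114 + 24) = -116/383 - 399/(-90) = -116/383 - 399*(-1/90) = -116/383 + 133/30 = 47459/11490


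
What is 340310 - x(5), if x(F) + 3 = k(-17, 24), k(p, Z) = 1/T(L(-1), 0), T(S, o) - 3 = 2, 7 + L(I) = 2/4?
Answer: 1701564/5 ≈ 3.4031e+5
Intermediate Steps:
L(I) = -13/2 (L(I) = -7 + 2/4 = -7 + 2*(¼) = -7 + ½ = -13/2)
T(S, o) = 5 (T(S, o) = 3 + 2 = 5)
k(p, Z) = ⅕ (k(p, Z) = 1/5 = ⅕)
x(F) = -14/5 (x(F) = -3 + ⅕ = -14/5)
340310 - x(5) = 340310 - 1*(-14/5) = 340310 + 14/5 = 1701564/5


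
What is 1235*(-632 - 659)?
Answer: -1594385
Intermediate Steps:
1235*(-632 - 659) = 1235*(-1291) = -1594385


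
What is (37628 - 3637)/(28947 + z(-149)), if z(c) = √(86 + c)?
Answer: 327979159/279309624 - 33991*I*√7/279309624 ≈ 1.1742 - 0.00032198*I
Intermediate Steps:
(37628 - 3637)/(28947 + z(-149)) = (37628 - 3637)/(28947 + √(86 - 149)) = 33991/(28947 + √(-63)) = 33991/(28947 + 3*I*√7)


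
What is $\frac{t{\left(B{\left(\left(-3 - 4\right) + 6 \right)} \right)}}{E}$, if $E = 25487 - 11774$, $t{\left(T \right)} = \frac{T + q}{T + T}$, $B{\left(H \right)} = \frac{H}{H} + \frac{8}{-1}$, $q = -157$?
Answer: $\frac{82}{95991} \approx 0.00085425$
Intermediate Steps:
$B{\left(H \right)} = -7$ ($B{\left(H \right)} = 1 + 8 \left(-1\right) = 1 - 8 = -7$)
$t{\left(T \right)} = \frac{-157 + T}{2 T}$ ($t{\left(T \right)} = \frac{T - 157}{T + T} = \frac{-157 + T}{2 T}$)
$E = 13713$ ($E = 25487 - 11774 = 13713$)
$\frac{t{\left(B{\left(\left(-3 - 4\right) + 6 \right)} \right)}}{E} = \frac{\frac{1}{2} \frac{1}{-7} \left(-157 - 7\right)}{13713} = \frac{1}{2} \left(- \frac{1}{7}\right) \left(-164\right) \frac{1}{13713} = \frac{82}{7} \cdot \frac{1}{13713} = \frac{82}{95991}$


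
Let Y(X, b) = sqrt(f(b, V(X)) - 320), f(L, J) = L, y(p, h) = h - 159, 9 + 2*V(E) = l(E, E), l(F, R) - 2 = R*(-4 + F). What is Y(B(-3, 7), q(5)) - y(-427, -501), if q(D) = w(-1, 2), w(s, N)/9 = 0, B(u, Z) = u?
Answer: 660 + 8*I*sqrt(5) ≈ 660.0 + 17.889*I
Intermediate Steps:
l(F, R) = 2 + R*(-4 + F)
V(E) = -7/2 + E**2/2 - 2*E (V(E) = -9/2 + (2 - 4*E + E*E)/2 = -9/2 + (2 - 4*E + E**2)/2 = -9/2 + (2 + E**2 - 4*E)/2 = -9/2 + (1 + E**2/2 - 2*E) = -7/2 + E**2/2 - 2*E)
w(s, N) = 0 (w(s, N) = 9*0 = 0)
q(D) = 0
y(p, h) = -159 + h
Y(X, b) = sqrt(-320 + b) (Y(X, b) = sqrt(b - 320) = sqrt(-320 + b))
Y(B(-3, 7), q(5)) - y(-427, -501) = sqrt(-320 + 0) - (-159 - 501) = sqrt(-320) - 1*(-660) = 8*I*sqrt(5) + 660 = 660 + 8*I*sqrt(5)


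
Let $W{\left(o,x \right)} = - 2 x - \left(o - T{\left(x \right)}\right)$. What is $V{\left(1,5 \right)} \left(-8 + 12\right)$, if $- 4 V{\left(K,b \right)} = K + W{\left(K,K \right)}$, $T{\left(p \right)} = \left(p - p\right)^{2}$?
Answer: $2$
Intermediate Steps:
$T{\left(p \right)} = 0$ ($T{\left(p \right)} = 0^{2} = 0$)
$W{\left(o,x \right)} = - o - 2 x$ ($W{\left(o,x \right)} = - 2 x + \left(0 - o\right) = - 2 x - o = - o - 2 x$)
$V{\left(K,b \right)} = \frac{K}{2}$ ($V{\left(K,b \right)} = - \frac{K - 3 K}{4} = - \frac{\left(-2\right) K}{4} = \frac{K}{2}$)
$V{\left(1,5 \right)} \left(-8 + 12\right) = \frac{1}{2} \cdot 1 \left(-8 + 12\right) = \frac{1}{2} \cdot 4 = 2$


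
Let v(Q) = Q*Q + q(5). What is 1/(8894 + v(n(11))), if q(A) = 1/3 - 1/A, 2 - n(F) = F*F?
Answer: 15/345827 ≈ 4.3374e-5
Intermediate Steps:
n(F) = 2 - F² (n(F) = 2 - F*F = 2 - F²)
q(A) = ⅓ - 1/A (q(A) = 1*(⅓) - 1/A = ⅓ - 1/A)
v(Q) = 2/15 + Q² (v(Q) = Q*Q + (⅓)*(-3 + 5)/5 = Q² + (⅓)*(⅕)*2 = Q² + 2/15 = 2/15 + Q²)
1/(8894 + v(n(11))) = 1/(8894 + (2/15 + (2 - 1*11²)²)) = 1/(8894 + (2/15 + (2 - 1*121)²)) = 1/(8894 + (2/15 + (2 - 121)²)) = 1/(8894 + (2/15 + (-119)²)) = 1/(8894 + (2/15 + 14161)) = 1/(8894 + 212417/15) = 1/(345827/15) = 15/345827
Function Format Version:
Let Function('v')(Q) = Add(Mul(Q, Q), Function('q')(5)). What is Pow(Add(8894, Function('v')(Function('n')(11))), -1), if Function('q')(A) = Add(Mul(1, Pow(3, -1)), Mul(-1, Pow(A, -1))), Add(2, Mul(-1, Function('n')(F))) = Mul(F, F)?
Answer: Rational(15, 345827) ≈ 4.3374e-5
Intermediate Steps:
Function('n')(F) = Add(2, Mul(-1, Pow(F, 2))) (Function('n')(F) = Add(2, Mul(-1, Mul(F, F))) = Add(2, Mul(-1, Pow(F, 2))))
Function('q')(A) = Add(Rational(1, 3), Mul(-1, Pow(A, -1))) (Function('q')(A) = Add(Mul(1, Rational(1, 3)), Mul(-1, Pow(A, -1))) = Add(Rational(1, 3), Mul(-1, Pow(A, -1))))
Function('v')(Q) = Add(Rational(2, 15), Pow(Q, 2)) (Function('v')(Q) = Add(Mul(Q, Q), Mul(Rational(1, 3), Pow(5, -1), Add(-3, 5))) = Add(Pow(Q, 2), Mul(Rational(1, 3), Rational(1, 5), 2)) = Add(Pow(Q, 2), Rational(2, 15)) = Add(Rational(2, 15), Pow(Q, 2)))
Pow(Add(8894, Function('v')(Function('n')(11))), -1) = Pow(Add(8894, Add(Rational(2, 15), Pow(Add(2, Mul(-1, Pow(11, 2))), 2))), -1) = Pow(Add(8894, Add(Rational(2, 15), Pow(Add(2, Mul(-1, 121)), 2))), -1) = Pow(Add(8894, Add(Rational(2, 15), Pow(Add(2, -121), 2))), -1) = Pow(Add(8894, Add(Rational(2, 15), Pow(-119, 2))), -1) = Pow(Add(8894, Add(Rational(2, 15), 14161)), -1) = Pow(Add(8894, Rational(212417, 15)), -1) = Pow(Rational(345827, 15), -1) = Rational(15, 345827)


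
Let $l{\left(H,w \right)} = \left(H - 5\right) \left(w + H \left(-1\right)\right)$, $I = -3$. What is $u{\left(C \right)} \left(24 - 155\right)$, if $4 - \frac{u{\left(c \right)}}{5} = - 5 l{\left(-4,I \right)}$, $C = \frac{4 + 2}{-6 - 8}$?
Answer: $26855$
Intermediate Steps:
$C = - \frac{3}{7}$ ($C = \frac{6}{-14} = 6 \left(- \frac{1}{14}\right) = - \frac{3}{7} \approx -0.42857$)
$l{\left(H,w \right)} = \left(-5 + H\right) \left(w - H\right)$
$u{\left(c \right)} = -205$ ($u{\left(c \right)} = 20 - 5 \left(- 5 \left(- \left(-4\right)^{2} - -15 + 5 \left(-4\right) - -12\right)\right) = 20 - 5 \left(- 5 \left(\left(-1\right) 16 + 15 - 20 + 12\right)\right) = 20 - 5 \left(- 5 \left(-16 + 15 - 20 + 12\right)\right) = 20 - 5 \left(\left(-5\right) \left(-9\right)\right) = 20 - 225 = -205$)
$u{\left(C \right)} \left(24 - 155\right) = - 205 \left(24 - 155\right) = \left(-205\right) \left(-131\right) = 26855$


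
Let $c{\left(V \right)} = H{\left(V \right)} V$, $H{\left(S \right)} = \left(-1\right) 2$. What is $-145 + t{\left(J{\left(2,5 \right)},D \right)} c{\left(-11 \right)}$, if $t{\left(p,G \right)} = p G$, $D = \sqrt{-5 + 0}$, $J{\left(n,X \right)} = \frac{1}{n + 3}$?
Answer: $-145 + \frac{22 i \sqrt{5}}{5} \approx -145.0 + 9.8387 i$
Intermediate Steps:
$H{\left(S \right)} = -2$
$J{\left(n,X \right)} = \frac{1}{3 + n}$
$D = i \sqrt{5}$ ($D = \sqrt{-5} = i \sqrt{5} \approx 2.2361 i$)
$c{\left(V \right)} = - 2 V$
$t{\left(p,G \right)} = G p$
$-145 + t{\left(J{\left(2,5 \right)},D \right)} c{\left(-11 \right)} = -145 + \frac{i \sqrt{5}}{3 + 2} \left(\left(-2\right) \left(-11\right)\right) = -145 + \frac{i \sqrt{5}}{5} \cdot 22 = -145 + \frac{22 i \sqrt{5}}{5}$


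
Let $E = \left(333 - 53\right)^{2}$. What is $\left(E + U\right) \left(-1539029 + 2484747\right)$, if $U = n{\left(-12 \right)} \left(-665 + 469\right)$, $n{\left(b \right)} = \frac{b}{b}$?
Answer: $73958930472$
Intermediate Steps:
$n{\left(b \right)} = 1$
$E = 78400$ ($E = 280^{2} = 78400$)
$U = -196$ ($U = 1 \left(-665 + 469\right) = 1 \left(-196\right) = -196$)
$\left(E + U\right) \left(-1539029 + 2484747\right) = \left(78400 - 196\right) \left(-1539029 + 2484747\right) = 78204 \cdot 945718 = 73958930472$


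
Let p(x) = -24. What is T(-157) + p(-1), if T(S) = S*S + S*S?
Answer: 49274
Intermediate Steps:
T(S) = 2*S**2 (T(S) = S**2 + S**2 = 2*S**2)
T(-157) + p(-1) = 2*(-157)**2 - 24 = 2*24649 - 24 = 49298 - 24 = 49274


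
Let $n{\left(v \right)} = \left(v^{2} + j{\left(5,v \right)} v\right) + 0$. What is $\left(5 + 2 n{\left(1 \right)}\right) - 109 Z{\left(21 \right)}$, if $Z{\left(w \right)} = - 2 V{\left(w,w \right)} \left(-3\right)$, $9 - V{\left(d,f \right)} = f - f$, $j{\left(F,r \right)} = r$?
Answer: $-5877$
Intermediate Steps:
$V{\left(d,f \right)} = 9$ ($V{\left(d,f \right)} = 9 - \left(f - f\right) = 9 - 0 = 9 + 0 = 9$)
$n{\left(v \right)} = 2 v^{2}$ ($n{\left(v \right)} = \left(v^{2} + v v\right) + 0 = \left(v^{2} + v^{2}\right) + 0 = 2 v^{2} + 0 = 2 v^{2}$)
$Z{\left(w \right)} = 54$ ($Z{\left(w \right)} = \left(-2\right) 9 \left(-3\right) = \left(-18\right) \left(-3\right) = 54$)
$\left(5 + 2 n{\left(1 \right)}\right) - 109 Z{\left(21 \right)} = \left(5 + 2 \cdot 2 \cdot 1^{2}\right) - 5886 = \left(5 + 2 \cdot 2 \cdot 1\right) - 5886 = \left(5 + 2 \cdot 2\right) - 5886 = \left(5 + 4\right) - 5886 = 9 - 5886 = -5877$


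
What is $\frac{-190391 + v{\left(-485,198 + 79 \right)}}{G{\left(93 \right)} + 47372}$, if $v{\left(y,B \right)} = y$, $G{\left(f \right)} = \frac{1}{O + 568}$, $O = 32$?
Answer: $- \frac{6736800}{1671953} \approx -4.0293$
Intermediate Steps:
$G{\left(f \right)} = \frac{1}{600}$ ($G{\left(f \right)} = \frac{1}{32 + 568} = \frac{1}{600}$)
$\frac{-190391 + v{\left(-485,198 + 79 \right)}}{G{\left(93 \right)} + 47372} = \frac{-190391 - 485}{\frac{1}{600} + 47372} = - \frac{190876}{\frac{28423201}{600}} = \left(-190876\right) \frac{600}{28423201} = - \frac{6736800}{1671953}$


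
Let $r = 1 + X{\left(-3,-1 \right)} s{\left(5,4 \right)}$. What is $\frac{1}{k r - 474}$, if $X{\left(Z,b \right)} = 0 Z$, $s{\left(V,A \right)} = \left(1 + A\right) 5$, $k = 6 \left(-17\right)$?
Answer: $- \frac{1}{576} \approx -0.0017361$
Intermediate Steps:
$k = -102$
$s{\left(V,A \right)} = 5 + 5 A$
$X{\left(Z,b \right)} = 0$
$r = 1$ ($r = 1 + 0 \left(5 + 5 \cdot 4\right) = 1 + 0 \left(5 + 20\right) = 1 + 0 \cdot 25 = 1 + 0 = 1$)
$\frac{1}{k r - 474} = \frac{1}{\left(-102\right) 1 - 474} = \frac{1}{-102 - 474} = \frac{1}{-576} = - \frac{1}{576}$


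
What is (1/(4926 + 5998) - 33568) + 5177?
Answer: -310143283/10924 ≈ -28391.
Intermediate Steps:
(1/(4926 + 5998) - 33568) + 5177 = (1/10924 - 33568) + 5177 = -366696831/10924 + 5177 = -310143283/10924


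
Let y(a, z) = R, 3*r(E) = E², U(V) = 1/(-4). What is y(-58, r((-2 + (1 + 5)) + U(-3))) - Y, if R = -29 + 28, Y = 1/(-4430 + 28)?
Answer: -4401/4402 ≈ -0.99977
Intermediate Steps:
U(V) = -¼
Y = -1/4402 (Y = 1/(-4402) = -1/4402 ≈ -0.00022717)
r(E) = E²/3
R = -1
y(a, z) = -1
y(-58, r((-2 + (1 + 5)) + U(-3))) - Y = -1 - 1*(-1/4402) = -1 + 1/4402 = -4401/4402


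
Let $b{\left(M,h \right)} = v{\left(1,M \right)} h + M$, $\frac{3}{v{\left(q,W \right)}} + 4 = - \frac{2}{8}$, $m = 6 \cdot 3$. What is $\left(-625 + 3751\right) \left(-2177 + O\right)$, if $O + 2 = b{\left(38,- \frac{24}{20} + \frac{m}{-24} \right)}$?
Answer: $- \frac{568519368}{85} \approx -6.6885 \cdot 10^{6}$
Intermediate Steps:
$m = 18$
$v{\left(q,W \right)} = - \frac{12}{17}$ ($v{\left(q,W \right)} = \frac{3}{-4 - \frac{2}{8}} = \frac{3}{-4 - \frac{1}{4}} = \frac{3}{- \frac{17}{4}} = 3 \left(- \frac{4}{17}\right) = - \frac{12}{17}$)
$b{\left(M,h \right)} = M - \frac{12 h}{17}$ ($b{\left(M,h \right)} = - \frac{12 h}{17} + M = M - \frac{12 h}{17}$)
$O = \frac{3177}{85}$ ($O = -2 + \left(38 - \frac{12 \left(- \frac{24}{20} + \frac{18}{-24}\right)}{17}\right) = -2 + \left(38 - \frac{12 \left(\left(-24\right) \frac{1}{20} + 18 \left(- \frac{1}{24}\right)\right)}{17}\right) = -2 + \left(38 - \frac{12 \left(- \frac{6}{5} - \frac{3}{4}\right)}{17}\right) = -2 + \left(38 - - \frac{117}{85}\right) = -2 + \left(38 + \frac{117}{85}\right) = -2 + \frac{3347}{85} = \frac{3177}{85} \approx 37.376$)
$\left(-625 + 3751\right) \left(-2177 + O\right) = \left(-625 + 3751\right) \left(-2177 + \frac{3177}{85}\right) = 3126 \left(- \frac{181868}{85}\right) = - \frac{568519368}{85}$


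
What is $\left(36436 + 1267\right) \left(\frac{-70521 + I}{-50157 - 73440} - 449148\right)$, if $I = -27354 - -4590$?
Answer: $- \frac{232557349203657}{13733} \approx -1.6934 \cdot 10^{10}$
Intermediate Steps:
$I = -22764$ ($I = -27354 + 4590 = -22764$)
$\left(36436 + 1267\right) \left(\frac{-70521 + I}{-50157 - 73440} - 449148\right) = \left(36436 + 1267\right) \left(\frac{-70521 - 22764}{-50157 - 73440} - 449148\right) = 37703 \left(- \frac{93285}{-123597} - 449148\right) = 37703 \left(\left(-93285\right) \left(- \frac{1}{123597}\right) - 449148\right) = 37703 \left(\frac{10365}{13733} - 449148\right) = 37703 \left(- \frac{6168139119}{13733}\right) = - \frac{232557349203657}{13733}$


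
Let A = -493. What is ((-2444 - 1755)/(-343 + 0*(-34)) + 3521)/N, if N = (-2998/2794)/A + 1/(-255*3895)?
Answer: 24382574113853175/15012863383 ≈ 1.6241e+6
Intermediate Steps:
N = 87538562/40238524425 (N = -2998/2794/(-493) + 1/(-255*3895) = -2998*1/2794*(-1/493) - 1/255*1/3895 = -1499/1397*(-1/493) - 1/993225 = 1499/688721 - 1/993225 = 87538562/40238524425 ≈ 0.0021755)
((-2444 - 1755)/(-343 + 0*(-34)) + 3521)/N = ((-2444 - 1755)/(-343 + 0*(-34)) + 3521)/(87538562/40238524425) = (-4199/(-343 + 0) + 3521)*(40238524425/87538562) = (-4199/(-343) + 3521)*(40238524425/87538562) = (-4199*(-1/343) + 3521)*(40238524425/87538562) = (4199/343 + 3521)*(40238524425/87538562) = (1211902/343)*(40238524425/87538562) = 24382574113853175/15012863383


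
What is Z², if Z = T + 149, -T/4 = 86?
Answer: 38025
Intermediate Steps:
T = -344 (T = -4*86 = -344)
Z = -195 (Z = -344 + 149 = -195)
Z² = (-195)² = 38025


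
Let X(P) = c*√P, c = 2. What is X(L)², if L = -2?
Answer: -8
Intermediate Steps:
X(P) = 2*√P
X(L)² = (2*√(-2))² = (2*(I*√2))² = (2*I*√2)² = -8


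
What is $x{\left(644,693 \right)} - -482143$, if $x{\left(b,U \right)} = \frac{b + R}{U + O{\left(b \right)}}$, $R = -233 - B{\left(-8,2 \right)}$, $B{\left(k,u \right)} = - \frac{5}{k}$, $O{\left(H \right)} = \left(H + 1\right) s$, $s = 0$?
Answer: $\frac{381857725}{792} \approx 4.8214 \cdot 10^{5}$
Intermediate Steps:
$O{\left(H \right)} = 0$ ($O{\left(H \right)} = \left(H + 1\right) 0 = \left(1 + H\right) 0 = 0$)
$R = - \frac{1869}{8}$ ($R = -233 - - \frac{5}{-8} = -233 - \left(-5\right) \left(- \frac{1}{8}\right) = -233 - \frac{5}{8} = - \frac{1869}{8} \approx -233.63$)
$x{\left(b,U \right)} = \frac{- \frac{1869}{8} + b}{U}$ ($x{\left(b,U \right)} = \frac{b - \frac{1869}{8}}{U + 0} = \frac{- \frac{1869}{8} + b}{U}$)
$x{\left(644,693 \right)} - -482143 = \frac{- \frac{1869}{8} + 644}{693} - -482143 = \frac{1}{693} \cdot \frac{3283}{8} + 482143 = \frac{469}{792} + 482143 = \frac{381857725}{792}$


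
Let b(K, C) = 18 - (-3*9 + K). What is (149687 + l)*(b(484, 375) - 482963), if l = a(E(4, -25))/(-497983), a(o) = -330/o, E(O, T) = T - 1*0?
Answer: -180167747436765678/2489915 ≈ -7.2359e+10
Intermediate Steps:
E(O, T) = T (E(O, T) = T + 0 = T)
b(K, C) = 45 - K (b(K, C) = 18 - (-27 + K) = 18 + (27 - K) = 45 - K)
l = -66/2489915 (l = -330/(-25)/(-497983) = -330*(-1/25)*(-1/497983) = (66/5)*(-1/497983) = -66/2489915 ≈ -2.6507e-5)
(149687 + l)*(b(484, 375) - 482963) = (149687 - 66/2489915)*((45 - 1*484) - 482963) = 372707906539*((45 - 484) - 482963)/2489915 = 372707906539*(-439 - 482963)/2489915 = (372707906539/2489915)*(-483402) = -180167747436765678/2489915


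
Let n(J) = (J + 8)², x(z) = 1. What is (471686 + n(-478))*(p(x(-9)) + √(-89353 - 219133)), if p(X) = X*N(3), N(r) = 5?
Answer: 3462930 + 692586*I*√308486 ≈ 3.4629e+6 + 3.8467e+8*I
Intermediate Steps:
n(J) = (8 + J)²
p(X) = 5*X (p(X) = X*5 = 5*X)
(471686 + n(-478))*(p(x(-9)) + √(-89353 - 219133)) = (471686 + (8 - 478)²)*(5*1 + √(-89353 - 219133)) = (471686 + (-470)²)*(5 + √(-308486)) = (471686 + 220900)*(5 + I*√308486) = 692586*(5 + I*√308486) = 3462930 + 692586*I*√308486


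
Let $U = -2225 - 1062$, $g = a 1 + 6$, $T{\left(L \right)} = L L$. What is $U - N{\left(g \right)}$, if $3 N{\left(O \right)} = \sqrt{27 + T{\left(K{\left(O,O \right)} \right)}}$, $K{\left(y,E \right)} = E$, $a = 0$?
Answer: $-3287 - \sqrt{7} \approx -3289.6$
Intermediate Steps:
$T{\left(L \right)} = L^{2}$
$g = 6$ ($g = 0 \cdot 1 + 6 = 0 + 6 = 6$)
$N{\left(O \right)} = \frac{\sqrt{27 + O^{2}}}{3}$
$U = -3287$ ($U = -2225 - 1062 = -3287$)
$U - N{\left(g \right)} = -3287 - \frac{\sqrt{27 + 6^{2}}}{3} = -3287 - \frac{\sqrt{27 + 36}}{3} = -3287 - \frac{\sqrt{63}}{3} = -3287 - \frac{3 \sqrt{7}}{3} = -3287 - \sqrt{7}$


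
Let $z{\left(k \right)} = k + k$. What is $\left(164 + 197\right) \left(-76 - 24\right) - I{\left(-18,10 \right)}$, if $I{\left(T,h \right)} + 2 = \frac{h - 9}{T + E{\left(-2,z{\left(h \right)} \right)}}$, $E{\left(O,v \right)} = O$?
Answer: $- \frac{721959}{20} \approx -36098.0$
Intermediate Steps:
$z{\left(k \right)} = 2 k$
$I{\left(T,h \right)} = -2 + \frac{-9 + h}{-2 + T}$ ($I{\left(T,h \right)} = -2 + \frac{h - 9}{T - 2} = -2 + \frac{-9 + h}{-2 + T}$)
$\left(164 + 197\right) \left(-76 - 24\right) - I{\left(-18,10 \right)} = \left(164 + 197\right) \left(-76 - 24\right) - \frac{-5 + 10 - -36}{-2 - 18} = 361 \left(-100\right) - \frac{-5 + 10 + 36}{-20} = -36100 - \left(- \frac{1}{20}\right) 41 = -36100 - - \frac{41}{20} = -36100 + \frac{41}{20} = - \frac{721959}{20}$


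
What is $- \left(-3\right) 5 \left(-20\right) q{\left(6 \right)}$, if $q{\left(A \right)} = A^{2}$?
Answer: $-10800$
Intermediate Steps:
$- \left(-3\right) 5 \left(-20\right) q{\left(6 \right)} = - \left(-3\right) 5 \left(-20\right) 6^{2} = \left(-1\right) \left(-15\right) \left(-20\right) 36 = 15 \left(-20\right) 36 = \left(-300\right) 36 = -10800$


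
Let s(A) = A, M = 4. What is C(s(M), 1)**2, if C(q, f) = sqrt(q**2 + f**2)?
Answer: 17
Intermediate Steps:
C(q, f) = sqrt(f**2 + q**2)
C(s(M), 1)**2 = (sqrt(1**2 + 4**2))**2 = (sqrt(1 + 16))**2 = (sqrt(17))**2 = 17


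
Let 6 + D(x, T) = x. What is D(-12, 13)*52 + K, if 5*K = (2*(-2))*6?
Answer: -4704/5 ≈ -940.80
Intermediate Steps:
K = -24/5 (K = ((2*(-2))*6)/5 = (-4*6)/5 = (⅕)*(-24) = -24/5 ≈ -4.8000)
D(x, T) = -6 + x
D(-12, 13)*52 + K = (-6 - 12)*52 - 24/5 = -18*52 - 24/5 = -936 - 24/5 = -4704/5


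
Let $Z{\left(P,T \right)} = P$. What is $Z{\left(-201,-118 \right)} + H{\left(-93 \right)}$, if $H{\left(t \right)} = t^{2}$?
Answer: $8448$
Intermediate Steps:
$Z{\left(-201,-118 \right)} + H{\left(-93 \right)} = -201 + \left(-93\right)^{2} = -201 + 8649 = 8448$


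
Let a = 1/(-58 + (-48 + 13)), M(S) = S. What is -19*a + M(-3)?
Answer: -260/93 ≈ -2.7957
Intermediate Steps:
a = -1/93 (a = 1/(-58 - 35) = 1/(-93) = -1/93 ≈ -0.010753)
-19*a + M(-3) = -19*(-1/93) - 3 = 19/93 - 3 = -260/93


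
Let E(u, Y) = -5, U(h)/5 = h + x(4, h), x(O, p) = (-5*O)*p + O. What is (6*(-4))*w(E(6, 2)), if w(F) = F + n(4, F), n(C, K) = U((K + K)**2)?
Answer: 227640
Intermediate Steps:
x(O, p) = O - 5*O*p (x(O, p) = -5*O*p + O = O - 5*O*p)
U(h) = 20 - 95*h (U(h) = 5*(h + 4*(1 - 5*h)) = 5*(h + (4 - 20*h)) = 5*(4 - 19*h) = 20 - 95*h)
n(C, K) = 20 - 380*K**2 (n(C, K) = 20 - 95*(K + K)**2 = 20 - 95*4*K**2 = 20 - 380*K**2)
w(F) = 20 + F - 380*F**2 (w(F) = F + (20 - 380*F**2) = 20 + F - 380*F**2)
(6*(-4))*w(E(6, 2)) = (6*(-4))*(20 - 5 - 380*(-5)**2) = -24*(20 - 5 - 380*25) = -24*(20 - 5 - 9500) = -24*(-9485) = 227640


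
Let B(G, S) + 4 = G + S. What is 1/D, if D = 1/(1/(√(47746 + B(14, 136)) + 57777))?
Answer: 19259/1112711279 - 2*√11973/3338133837 ≈ 1.7243e-5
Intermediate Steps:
B(G, S) = -4 + G + S (B(G, S) = -4 + (G + S) = -4 + G + S)
D = 57777 + 2*√11973 (D = 1/(1/(√(47746 + (-4 + 14 + 136)) + 57777)) = 1/(1/(√(47746 + 146) + 57777)) = 1/(1/(√47892 + 57777)) = 1/(1/(2*√11973 + 57777)) = 1/(1/(57777 + 2*√11973)) = 57777 + 2*√11973 ≈ 57996.)
1/D = 1/(57777 + 2*√11973)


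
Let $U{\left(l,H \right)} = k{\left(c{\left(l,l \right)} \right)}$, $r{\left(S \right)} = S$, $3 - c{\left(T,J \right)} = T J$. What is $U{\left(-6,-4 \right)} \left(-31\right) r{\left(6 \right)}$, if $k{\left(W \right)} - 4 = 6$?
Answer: $-1860$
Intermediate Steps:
$c{\left(T,J \right)} = 3 - J T$ ($c{\left(T,J \right)} = 3 - T J = 3 - J T$)
$k{\left(W \right)} = 10$ ($k{\left(W \right)} = 4 + 6 = 10$)
$U{\left(l,H \right)} = 10$
$U{\left(-6,-4 \right)} \left(-31\right) r{\left(6 \right)} = 10 \left(-31\right) 6 = \left(-310\right) 6 = -1860$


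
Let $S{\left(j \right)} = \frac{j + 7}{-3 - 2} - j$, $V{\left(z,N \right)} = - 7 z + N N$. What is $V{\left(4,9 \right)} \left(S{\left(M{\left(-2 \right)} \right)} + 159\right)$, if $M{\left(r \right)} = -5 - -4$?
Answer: $\frac{42082}{5} \approx 8416.4$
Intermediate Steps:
$V{\left(z,N \right)} = N^{2} - 7 z$ ($V{\left(z,N \right)} = - 7 z + N^{2} = N^{2} - 7 z$)
$M{\left(r \right)} = -1$ ($M{\left(r \right)} = -5 + 4 = -1$)
$S{\left(j \right)} = - \frac{7}{5} - \frac{6 j}{5}$ ($S{\left(j \right)} = \frac{7 + j}{-5} - j = \left(7 + j\right) \left(- \frac{1}{5}\right) - j = \left(- \frac{7}{5} - \frac{j}{5}\right) - j = - \frac{7}{5} - \frac{6 j}{5}$)
$V{\left(4,9 \right)} \left(S{\left(M{\left(-2 \right)} \right)} + 159\right) = \left(9^{2} - 28\right) \left(\left(- \frac{7}{5} - - \frac{6}{5}\right) + 159\right) = \left(81 - 28\right) \left(\left(- \frac{7}{5} + \frac{6}{5}\right) + 159\right) = 53 \left(- \frac{1}{5} + 159\right) = 53 \cdot \frac{794}{5} = \frac{42082}{5}$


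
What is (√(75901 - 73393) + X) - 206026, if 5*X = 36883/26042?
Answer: -26826608577/130210 + 2*√627 ≈ -2.0598e+5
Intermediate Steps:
X = 36883/130210 (X = (36883/26042)/5 = (36883*(1/26042))/5 = (⅕)*(36883/26042) = 36883/130210 ≈ 0.28326)
(√(75901 - 73393) + X) - 206026 = (√(75901 - 73393) + 36883/130210) - 206026 = (√2508 + 36883/130210) - 206026 = (2*√627 + 36883/130210) - 206026 = (36883/130210 + 2*√627) - 206026 = -26826608577/130210 + 2*√627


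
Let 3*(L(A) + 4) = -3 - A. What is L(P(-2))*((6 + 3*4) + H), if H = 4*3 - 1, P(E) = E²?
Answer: -551/3 ≈ -183.67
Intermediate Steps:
H = 11 (H = 12 - 1 = 11)
L(A) = -5 - A/3 (L(A) = -4 + (-3 - A)/3 = -4 + (-1 - A/3) = -5 - A/3)
L(P(-2))*((6 + 3*4) + H) = (-5 - ⅓*(-2)²)*((6 + 3*4) + 11) = (-5 - ⅓*4)*((6 + 12) + 11) = (-5 - 4/3)*(18 + 11) = -19/3*29 = -551/3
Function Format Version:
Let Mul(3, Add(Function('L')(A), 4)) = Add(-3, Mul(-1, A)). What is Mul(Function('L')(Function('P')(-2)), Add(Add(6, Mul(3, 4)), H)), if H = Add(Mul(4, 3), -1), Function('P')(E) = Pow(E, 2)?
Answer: Rational(-551, 3) ≈ -183.67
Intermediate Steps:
H = 11 (H = Add(12, -1) = 11)
Function('L')(A) = Add(-5, Mul(Rational(-1, 3), A)) (Function('L')(A) = Add(-4, Mul(Rational(1, 3), Add(-3, Mul(-1, A)))) = Add(-4, Add(-1, Mul(Rational(-1, 3), A))) = Add(-5, Mul(Rational(-1, 3), A)))
Mul(Function('L')(Function('P')(-2)), Add(Add(6, Mul(3, 4)), H)) = Mul(Add(-5, Mul(Rational(-1, 3), Pow(-2, 2))), Add(Add(6, Mul(3, 4)), 11)) = Mul(Add(-5, Mul(Rational(-1, 3), 4)), Add(Add(6, 12), 11)) = Mul(Add(-5, Rational(-4, 3)), Add(18, 11)) = Mul(Rational(-19, 3), 29) = Rational(-551, 3)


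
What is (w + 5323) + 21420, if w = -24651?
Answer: 2092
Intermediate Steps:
(w + 5323) + 21420 = (-24651 + 5323) + 21420 = -19328 + 21420 = 2092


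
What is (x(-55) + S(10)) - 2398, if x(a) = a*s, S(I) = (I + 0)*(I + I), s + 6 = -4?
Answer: -1648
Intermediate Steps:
s = -10 (s = -6 - 4 = -10)
S(I) = 2*I² (S(I) = I*(2*I) = 2*I²)
x(a) = -10*a (x(a) = a*(-10) = -10*a)
(x(-55) + S(10)) - 2398 = (-10*(-55) + 2*10²) - 2398 = (550 + 2*100) - 2398 = (550 + 200) - 2398 = 750 - 2398 = -1648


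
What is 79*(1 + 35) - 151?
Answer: 2693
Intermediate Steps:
79*(1 + 35) - 151 = 79*36 - 151 = 2844 - 151 = 2693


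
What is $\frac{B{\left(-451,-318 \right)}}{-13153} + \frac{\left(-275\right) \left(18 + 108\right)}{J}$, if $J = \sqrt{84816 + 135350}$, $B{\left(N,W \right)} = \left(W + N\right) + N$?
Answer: $\frac{1220}{13153} - \frac{17325 \sqrt{220166}}{110083} \approx -73.753$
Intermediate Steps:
$B{\left(N,W \right)} = W + 2 N$ ($B{\left(N,W \right)} = \left(N + W\right) + N = W + 2 N$)
$J = \sqrt{220166} \approx 469.22$
$\frac{B{\left(-451,-318 \right)}}{-13153} + \frac{\left(-275\right) \left(18 + 108\right)}{J} = \frac{-318 + 2 \left(-451\right)}{-13153} + \frac{\left(-275\right) \left(18 + 108\right)}{\sqrt{220166}} = \left(-318 - 902\right) \left(- \frac{1}{13153}\right) + \left(-275\right) 126 \frac{\sqrt{220166}}{220166} = \left(-1220\right) \left(- \frac{1}{13153}\right) - 34650 \frac{\sqrt{220166}}{220166} = \frac{1220}{13153} - \frac{17325 \sqrt{220166}}{110083}$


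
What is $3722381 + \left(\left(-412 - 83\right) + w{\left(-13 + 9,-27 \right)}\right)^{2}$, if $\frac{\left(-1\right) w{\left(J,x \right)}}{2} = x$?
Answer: $3916862$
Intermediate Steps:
$w{\left(J,x \right)} = - 2 x$
$3722381 + \left(\left(-412 - 83\right) + w{\left(-13 + 9,-27 \right)}\right)^{2} = 3722381 + \left(\left(-412 - 83\right) - -54\right)^{2} = 3722381 + \left(\left(-412 - 83\right) + 54\right)^{2} = 3722381 + \left(-495 + 54\right)^{2} = 3722381 + \left(-441\right)^{2} = 3722381 + 194481 = 3916862$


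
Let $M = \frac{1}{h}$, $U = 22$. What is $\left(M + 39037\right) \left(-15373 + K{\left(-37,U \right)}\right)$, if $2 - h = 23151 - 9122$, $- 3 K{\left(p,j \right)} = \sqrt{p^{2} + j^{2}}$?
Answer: $- \frac{8417824325254}{14027} - \frac{547571998 \sqrt{1853}}{42081} \approx -6.0068 \cdot 10^{8}$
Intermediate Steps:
$K{\left(p,j \right)} = - \frac{\sqrt{j^{2} + p^{2}}}{3}$ ($K{\left(p,j \right)} = - \frac{\sqrt{p^{2} + j^{2}}}{3} = - \frac{\sqrt{j^{2} + p^{2}}}{3}$)
$h = -14027$ ($h = 2 - \left(23151 - 9122\right) = 2 - 14029 = -14027$)
$M = - \frac{1}{14027}$ ($M = \frac{1}{-14027} = - \frac{1}{14027} \approx -7.1291 \cdot 10^{-5}$)
$\left(M + 39037\right) \left(-15373 + K{\left(-37,U \right)}\right) = \left(- \frac{1}{14027} + 39037\right) \left(-15373 - \frac{\sqrt{22^{2} + \left(-37\right)^{2}}}{3}\right) = \frac{547571998 \left(-15373 - \frac{\sqrt{484 + 1369}}{3}\right)}{14027} = \frac{547571998 \left(-15373 - \frac{\sqrt{1853}}{3}\right)}{14027} = - \frac{8417824325254}{14027} - \frac{547571998 \sqrt{1853}}{42081}$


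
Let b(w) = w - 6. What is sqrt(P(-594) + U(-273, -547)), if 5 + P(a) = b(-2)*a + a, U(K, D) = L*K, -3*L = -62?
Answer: I*sqrt(1489) ≈ 38.588*I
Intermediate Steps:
L = 62/3 (L = -1/3*(-62) = 62/3 ≈ 20.667)
b(w) = -6 + w
U(K, D) = 62*K/3
P(a) = -5 - 7*a (P(a) = -5 + ((-6 - 2)*a + a) = -5 + (-8*a + a) = -5 - 7*a)
sqrt(P(-594) + U(-273, -547)) = sqrt((-5 - 7*(-594)) + (62/3)*(-273)) = sqrt((-5 + 4158) - 5642) = sqrt(4153 - 5642) = sqrt(-1489) = I*sqrt(1489)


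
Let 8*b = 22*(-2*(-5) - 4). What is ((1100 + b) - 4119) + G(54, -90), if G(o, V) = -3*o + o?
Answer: -6221/2 ≈ -3110.5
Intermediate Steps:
G(o, V) = -2*o
b = 33/2 (b = (22*(-2*(-5) - 4))/8 = (22*(10 - 4))/8 = (22*6)/8 = (⅛)*132 = 33/2 ≈ 16.500)
((1100 + b) - 4119) + G(54, -90) = ((1100 + 33/2) - 4119) - 2*54 = (2233/2 - 4119) - 108 = -6005/2 - 108 = -6221/2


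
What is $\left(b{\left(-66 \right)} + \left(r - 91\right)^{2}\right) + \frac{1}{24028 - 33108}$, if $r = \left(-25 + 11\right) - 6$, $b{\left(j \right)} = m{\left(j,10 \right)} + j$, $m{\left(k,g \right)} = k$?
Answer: $\frac{110676119}{9080} \approx 12189.0$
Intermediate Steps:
$b{\left(j \right)} = 2 j$ ($b{\left(j \right)} = j + j = 2 j$)
$r = -20$ ($r = -14 - 6 = -20$)
$\left(b{\left(-66 \right)} + \left(r - 91\right)^{2}\right) + \frac{1}{24028 - 33108} = \left(2 \left(-66\right) + \left(-20 - 91\right)^{2}\right) + \frac{1}{24028 - 33108} = \left(-132 + \left(-111\right)^{2}\right) + \frac{1}{-9080} = \left(-132 + 12321\right) - \frac{1}{9080} = 12189 - \frac{1}{9080} = \frac{110676119}{9080}$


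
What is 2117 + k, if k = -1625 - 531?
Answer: -39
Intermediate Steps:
k = -2156
2117 + k = 2117 - 2156 = -39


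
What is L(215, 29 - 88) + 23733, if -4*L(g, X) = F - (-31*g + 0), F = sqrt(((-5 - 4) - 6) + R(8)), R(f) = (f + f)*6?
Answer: 44129/2 ≈ 22065.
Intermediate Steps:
R(f) = 12*f (R(f) = (2*f)*6 = 12*f)
F = 9 (F = sqrt(((-5 - 4) - 6) + 12*8) = sqrt((-9 - 6) + 96) = sqrt(-15 + 96) = sqrt(81) = 9)
L(g, X) = -9/4 - 31*g/4 (L(g, X) = -(9 - (-31*g + 0))/4 = -(9 - (-31)*g)/4 = -(9 + 31*g)/4 = -9/4 - 31*g/4)
L(215, 29 - 88) + 23733 = (-9/4 - 31/4*215) + 23733 = (-9/4 - 6665/4) + 23733 = -3337/2 + 23733 = 44129/2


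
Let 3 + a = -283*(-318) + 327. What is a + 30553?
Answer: 120871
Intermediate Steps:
a = 90318 (a = -3 + (-283*(-318) + 327) = -3 + (89994 + 327) = -3 + 90321 = 90318)
a + 30553 = 90318 + 30553 = 120871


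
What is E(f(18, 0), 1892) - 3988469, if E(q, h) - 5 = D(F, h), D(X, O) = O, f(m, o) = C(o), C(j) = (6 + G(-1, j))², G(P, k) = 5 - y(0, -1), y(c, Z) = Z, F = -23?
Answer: -3986572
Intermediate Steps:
G(P, k) = 6 (G(P, k) = 5 - 1*(-1) = 5 + 1 = 6)
C(j) = 144 (C(j) = (6 + 6)² = 12² = 144)
f(m, o) = 144
E(q, h) = 5 + h
E(f(18, 0), 1892) - 3988469 = (5 + 1892) - 3988469 = 1897 - 3988469 = -3986572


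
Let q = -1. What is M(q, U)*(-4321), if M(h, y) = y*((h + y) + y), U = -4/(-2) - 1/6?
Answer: -190124/9 ≈ -21125.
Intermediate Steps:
U = 11/6 (U = -4*(-½) - 1*⅙ = 2 - ⅙ = 11/6 ≈ 1.8333)
M(h, y) = y*(h + 2*y)
M(q, U)*(-4321) = (11*(-1 + 2*(11/6))/6)*(-4321) = (11*(-1 + 11/3)/6)*(-4321) = ((11/6)*(8/3))*(-4321) = (44/9)*(-4321) = -190124/9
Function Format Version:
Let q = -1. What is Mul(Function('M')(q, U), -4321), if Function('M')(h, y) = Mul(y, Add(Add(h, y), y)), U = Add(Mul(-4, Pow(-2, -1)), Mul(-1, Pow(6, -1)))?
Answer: Rational(-190124, 9) ≈ -21125.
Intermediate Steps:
U = Rational(11, 6) (U = Add(Mul(-4, Rational(-1, 2)), Mul(-1, Rational(1, 6))) = Add(2, Rational(-1, 6)) = Rational(11, 6) ≈ 1.8333)
Function('M')(h, y) = Mul(y, Add(h, Mul(2, y)))
Mul(Function('M')(q, U), -4321) = Mul(Mul(Rational(11, 6), Add(-1, Mul(2, Rational(11, 6)))), -4321) = Mul(Mul(Rational(11, 6), Add(-1, Rational(11, 3))), -4321) = Mul(Mul(Rational(11, 6), Rational(8, 3)), -4321) = Mul(Rational(44, 9), -4321) = Rational(-190124, 9)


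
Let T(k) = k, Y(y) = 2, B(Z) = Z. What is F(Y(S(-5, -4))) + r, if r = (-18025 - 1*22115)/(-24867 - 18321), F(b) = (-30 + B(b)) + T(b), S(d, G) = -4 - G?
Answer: -90229/3599 ≈ -25.071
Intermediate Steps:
F(b) = -30 + 2*b (F(b) = (-30 + b) + b = -30 + 2*b)
r = 3345/3599 (r = (-18025 - 22115)/(-43188) = -40140*(-1/43188) = 3345/3599 ≈ 0.92943)
F(Y(S(-5, -4))) + r = (-30 + 2*2) + 3345/3599 = (-30 + 4) + 3345/3599 = -26 + 3345/3599 = -90229/3599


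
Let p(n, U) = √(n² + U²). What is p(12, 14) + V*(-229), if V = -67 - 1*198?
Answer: 60685 + 2*√85 ≈ 60703.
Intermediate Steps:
p(n, U) = √(U² + n²)
V = -265 (V = -67 - 198 = -265)
p(12, 14) + V*(-229) = √(14² + 12²) - 265*(-229) = √(196 + 144) + 60685 = √340 + 60685 = 2*√85 + 60685 = 60685 + 2*√85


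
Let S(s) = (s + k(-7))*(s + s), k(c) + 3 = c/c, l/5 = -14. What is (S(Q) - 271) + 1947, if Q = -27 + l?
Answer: 20882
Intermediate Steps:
l = -70 (l = 5*(-14) = -70)
k(c) = -2 (k(c) = -3 + c/c = -3 + 1 = -2)
Q = -97 (Q = -27 - 70 = -97)
S(s) = 2*s*(-2 + s) (S(s) = (s - 2)*(s + s) = (-2 + s)*(2*s) = 2*s*(-2 + s))
(S(Q) - 271) + 1947 = (2*(-97)*(-2 - 97) - 271) + 1947 = (2*(-97)*(-99) - 271) + 1947 = (19206 - 271) + 1947 = 18935 + 1947 = 20882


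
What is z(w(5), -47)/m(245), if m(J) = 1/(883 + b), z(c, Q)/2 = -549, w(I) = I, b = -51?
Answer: -913536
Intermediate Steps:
z(c, Q) = -1098 (z(c, Q) = 2*(-549) = -1098)
m(J) = 1/832 (m(J) = 1/(883 - 51) = 1/832)
z(w(5), -47)/m(245) = -1098/1/832 = -1098*832 = -913536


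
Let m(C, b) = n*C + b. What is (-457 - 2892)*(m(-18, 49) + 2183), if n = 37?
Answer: -5244534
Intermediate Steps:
m(C, b) = b + 37*C (m(C, b) = 37*C + b = b + 37*C)
(-457 - 2892)*(m(-18, 49) + 2183) = (-457 - 2892)*((49 + 37*(-18)) + 2183) = -3349*((49 - 666) + 2183) = -3349*(-617 + 2183) = -3349*1566 = -5244534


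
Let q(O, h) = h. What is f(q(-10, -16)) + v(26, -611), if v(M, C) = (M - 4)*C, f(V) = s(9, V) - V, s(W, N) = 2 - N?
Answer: -13408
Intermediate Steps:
f(V) = 2 - 2*V (f(V) = (2 - V) - V = 2 - 2*V)
v(M, C) = C*(-4 + M) (v(M, C) = (-4 + M)*C = C*(-4 + M))
f(q(-10, -16)) + v(26, -611) = (2 - 2*(-16)) - 611*(-4 + 26) = (2 + 32) - 611*22 = 34 - 13442 = -13408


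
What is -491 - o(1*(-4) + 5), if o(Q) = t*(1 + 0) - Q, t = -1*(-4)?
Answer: -494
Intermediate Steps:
t = 4
o(Q) = 4 - Q (o(Q) = 4*(1 + 0) - Q = 4*1 - Q = 4 - Q)
-491 - o(1*(-4) + 5) = -491 - (4 - (1*(-4) + 5)) = -491 - (4 - (-4 + 5)) = -491 - (4 - 1*1) = -491 - (4 - 1) = -491 - 1*3 = -491 - 3 = -494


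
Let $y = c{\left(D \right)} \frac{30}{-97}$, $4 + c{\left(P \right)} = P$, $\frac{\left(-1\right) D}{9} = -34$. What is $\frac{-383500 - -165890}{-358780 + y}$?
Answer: $\frac{2110817}{3481072} \approx 0.60637$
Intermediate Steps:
$D = 306$ ($D = \left(-9\right) \left(-34\right) = 306$)
$c{\left(P \right)} = -4 + P$
$y = - \frac{9060}{97}$ ($y = \left(-4 + 306\right) \frac{30}{-97} = 302 \cdot 30 \left(- \frac{1}{97}\right) = 302 \left(- \frac{30}{97}\right) = - \frac{9060}{97} \approx -93.402$)
$\frac{-383500 - -165890}{-358780 + y} = \frac{-383500 - -165890}{-358780 - \frac{9060}{97}} = \frac{-383500 + 165890}{- \frac{34810720}{97}} = \left(-217610\right) \left(- \frac{97}{34810720}\right) = \frac{2110817}{3481072}$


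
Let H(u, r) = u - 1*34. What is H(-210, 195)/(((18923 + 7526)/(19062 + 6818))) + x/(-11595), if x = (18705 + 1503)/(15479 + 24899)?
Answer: -492740753319432/2063828297765 ≈ -238.75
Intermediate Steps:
H(u, r) = -34 + u (H(u, r) = u - 34 = -34 + u)
x = 10104/20189 (x = 20208/40378 = 20208*(1/40378) = 10104/20189 ≈ 0.50047)
H(-210, 195)/(((18923 + 7526)/(19062 + 6818))) + x/(-11595) = (-34 - 210)/(((18923 + 7526)/(19062 + 6818))) + (10104/20189)/(-11595) = -244/(26449/25880) + (10104/20189)*(-1/11595) = -244/(26449*(1/25880)) - 3368/78030485 = -244/26449/25880 - 3368/78030485 = -244*25880/26449 - 3368/78030485 = -6314720/26449 - 3368/78030485 = -492740753319432/2063828297765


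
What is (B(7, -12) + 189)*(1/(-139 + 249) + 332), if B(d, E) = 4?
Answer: 7048553/110 ≈ 64078.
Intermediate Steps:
(B(7, -12) + 189)*(1/(-139 + 249) + 332) = (4 + 189)*(1/(-139 + 249) + 332) = 193*(1/110 + 332) = 193*(36521/110) = 7048553/110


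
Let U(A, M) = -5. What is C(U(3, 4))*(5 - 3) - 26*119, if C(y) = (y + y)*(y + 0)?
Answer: -2994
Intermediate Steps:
C(y) = 2*y² (C(y) = (2*y)*y = 2*y²)
C(U(3, 4))*(5 - 3) - 26*119 = (2*(-5)²)*(5 - 3) - 26*119 = (2*25)*2 - 3094 = 50*2 - 3094 = 100 - 3094 = -2994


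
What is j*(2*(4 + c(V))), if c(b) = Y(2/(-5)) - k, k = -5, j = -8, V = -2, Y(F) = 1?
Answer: -160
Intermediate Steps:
c(b) = 6 (c(b) = 1 - 1*(-5) = 1 + 5 = 6)
j*(2*(4 + c(V))) = -16*(4 + 6) = -16*10 = -8*20 = -160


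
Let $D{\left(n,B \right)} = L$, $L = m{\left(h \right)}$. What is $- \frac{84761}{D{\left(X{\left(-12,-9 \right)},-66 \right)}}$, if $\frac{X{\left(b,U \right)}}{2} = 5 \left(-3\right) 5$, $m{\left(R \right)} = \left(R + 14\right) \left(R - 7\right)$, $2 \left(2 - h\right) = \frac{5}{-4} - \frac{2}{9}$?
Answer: $\frac{439401024}{369935} \approx 1187.8$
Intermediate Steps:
$h = \frac{197}{72}$ ($h = 2 - \frac{\frac{5}{-4} - \frac{2}{9}}{2} = 2 - \frac{5 \left(- \frac{1}{4}\right) - \frac{2}{9}}{2} = 2 - \frac{- \frac{5}{4} - \frac{2}{9}}{2} = 2 - - \frac{53}{72} = 2 + \frac{53}{72} = \frac{197}{72} \approx 2.7361$)
$m{\left(R \right)} = \left(-7 + R\right) \left(14 + R\right)$ ($m{\left(R \right)} = \left(14 + R\right) \left(-7 + R\right) = \left(-7 + R\right) \left(14 + R\right)$)
$L = - \frac{369935}{5184}$ ($L = -98 + \left(\frac{197}{72}\right)^{2} + 7 \cdot \frac{197}{72} = -98 + \frac{38809}{5184} + \frac{1379}{72} = - \frac{369935}{5184} \approx -71.361$)
$X{\left(b,U \right)} = -150$ ($X{\left(b,U \right)} = 2 \cdot 5 \left(-3\right) 5 = 2 \left(\left(-15\right) 5\right) = 2 \left(-75\right) = -150$)
$D{\left(n,B \right)} = - \frac{369935}{5184}$
$- \frac{84761}{D{\left(X{\left(-12,-9 \right)},-66 \right)}} = - \frac{84761}{- \frac{369935}{5184}} = \left(-84761\right) \left(- \frac{5184}{369935}\right) = \frac{439401024}{369935}$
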